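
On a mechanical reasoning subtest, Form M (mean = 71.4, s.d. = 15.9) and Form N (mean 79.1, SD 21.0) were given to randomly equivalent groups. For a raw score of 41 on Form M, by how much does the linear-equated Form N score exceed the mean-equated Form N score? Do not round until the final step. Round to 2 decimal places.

Mean-equated: 41 + (79.1 − 71.4) = 48.70
Linear-equated: (21.0/15.9)(41 − 71.4) + 79.1 = 38.949
Difference = 38.949 − 48.70 = -9.75

-9.75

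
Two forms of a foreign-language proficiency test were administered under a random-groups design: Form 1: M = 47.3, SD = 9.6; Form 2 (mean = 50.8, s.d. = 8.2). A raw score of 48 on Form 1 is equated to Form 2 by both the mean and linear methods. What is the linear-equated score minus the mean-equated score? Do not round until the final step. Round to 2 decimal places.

Mean-equated: 48 + (50.8 − 47.3) = 51.50
Linear-equated: (8.2/9.6)(48 − 47.3) + 50.8 = 51.398
Difference = 51.398 − 51.50 = -0.10

-0.10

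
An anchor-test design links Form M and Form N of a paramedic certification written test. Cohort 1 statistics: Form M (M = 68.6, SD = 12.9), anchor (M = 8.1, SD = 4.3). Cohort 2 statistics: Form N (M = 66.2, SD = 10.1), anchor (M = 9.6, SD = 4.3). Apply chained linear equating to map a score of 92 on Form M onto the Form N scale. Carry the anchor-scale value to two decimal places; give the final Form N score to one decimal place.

81.0

Form M → anchor (Cohort 1): v = (4.3/12.9)(92 − 68.6) + 8.1 = 15.90
anchor → Form N (Cohort 2): y = (10.1/4.3)(15.90 − 9.6) + 66.2 = 81.0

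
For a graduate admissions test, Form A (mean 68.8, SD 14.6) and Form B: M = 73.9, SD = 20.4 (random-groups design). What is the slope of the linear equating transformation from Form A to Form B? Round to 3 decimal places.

1.397

A = SD_Y / SD_X = 20.4 / 14.6 = 1.397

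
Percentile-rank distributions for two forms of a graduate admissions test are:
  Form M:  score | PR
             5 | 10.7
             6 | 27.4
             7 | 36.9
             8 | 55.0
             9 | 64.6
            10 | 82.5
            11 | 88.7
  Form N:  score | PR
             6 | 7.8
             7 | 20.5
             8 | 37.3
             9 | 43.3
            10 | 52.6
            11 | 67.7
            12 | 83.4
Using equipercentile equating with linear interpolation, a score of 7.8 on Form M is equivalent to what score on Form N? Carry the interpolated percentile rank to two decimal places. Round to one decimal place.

9.9

PR of 7.8 on Form M: 36.9 + (7.8 − 7)/(8 − 7) × (55.0 − 36.9) = 51.38
On Form N, PR 51.38 falls between score 9 (PR 43.3) and 10 (PR 52.6).
Interpolate: 9 + (51.38 − 43.3)/(52.6 − 43.3) × (10 − 9) = 9.9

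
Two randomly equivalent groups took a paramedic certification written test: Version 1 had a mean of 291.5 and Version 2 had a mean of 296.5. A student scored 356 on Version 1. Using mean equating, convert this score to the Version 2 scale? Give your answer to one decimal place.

Mean equating: y = x + (M_Y − M_X) = 356 + (296.5 − 291.5) = 361.0

361.0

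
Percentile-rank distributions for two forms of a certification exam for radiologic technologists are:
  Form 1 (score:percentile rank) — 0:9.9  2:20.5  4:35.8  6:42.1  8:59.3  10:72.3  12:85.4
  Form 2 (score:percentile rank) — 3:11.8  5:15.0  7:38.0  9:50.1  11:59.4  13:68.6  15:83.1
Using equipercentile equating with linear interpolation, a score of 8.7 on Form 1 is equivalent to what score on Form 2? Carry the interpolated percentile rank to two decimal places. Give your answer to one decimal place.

PR of 8.7 on Form 1: 59.3 + (8.7 − 8)/(10 − 8) × (72.3 − 59.3) = 63.85
On Form 2, PR 63.85 falls between score 11 (PR 59.4) and 13 (PR 68.6).
Interpolate: 11 + (63.85 − 59.4)/(68.6 − 59.4) × (13 − 11) = 12.0

12.0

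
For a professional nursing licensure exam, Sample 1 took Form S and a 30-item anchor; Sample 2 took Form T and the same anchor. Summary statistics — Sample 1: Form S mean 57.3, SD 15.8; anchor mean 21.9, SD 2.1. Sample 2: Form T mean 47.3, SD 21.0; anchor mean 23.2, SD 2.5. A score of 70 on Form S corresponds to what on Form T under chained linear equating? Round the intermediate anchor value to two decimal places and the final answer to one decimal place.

50.6

Form S → anchor (Sample 1): v = (2.1/15.8)(70 − 57.3) + 21.9 = 23.59
anchor → Form T (Sample 2): y = (21.0/2.5)(23.59 − 23.2) + 47.3 = 50.6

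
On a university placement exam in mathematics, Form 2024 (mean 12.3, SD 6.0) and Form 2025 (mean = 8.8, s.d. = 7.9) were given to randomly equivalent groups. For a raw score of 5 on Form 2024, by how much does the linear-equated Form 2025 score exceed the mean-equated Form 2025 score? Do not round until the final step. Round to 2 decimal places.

-2.31

Mean-equated: 5 + (8.8 − 12.3) = 1.50
Linear-equated: (7.9/6.0)(5 − 12.3) + 8.8 = -0.812
Difference = -0.812 − 1.50 = -2.31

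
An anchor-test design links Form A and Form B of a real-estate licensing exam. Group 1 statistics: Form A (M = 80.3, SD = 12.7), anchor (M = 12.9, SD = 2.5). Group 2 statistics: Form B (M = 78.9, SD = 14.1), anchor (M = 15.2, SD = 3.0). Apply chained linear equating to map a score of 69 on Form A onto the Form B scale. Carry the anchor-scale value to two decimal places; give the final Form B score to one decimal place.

Form A → anchor (Group 1): v = (2.5/12.7)(69 − 80.3) + 12.9 = 10.68
anchor → Form B (Group 2): y = (14.1/3.0)(10.68 − 15.2) + 78.9 = 57.7

57.7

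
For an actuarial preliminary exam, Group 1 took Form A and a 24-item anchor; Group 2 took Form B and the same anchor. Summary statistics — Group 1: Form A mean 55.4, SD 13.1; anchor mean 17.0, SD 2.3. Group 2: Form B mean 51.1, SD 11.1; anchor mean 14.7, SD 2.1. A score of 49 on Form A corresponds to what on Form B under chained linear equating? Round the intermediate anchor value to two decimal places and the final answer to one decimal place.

Form A → anchor (Group 1): v = (2.3/13.1)(49 − 55.4) + 17.0 = 15.88
anchor → Form B (Group 2): y = (11.1/2.1)(15.88 − 14.7) + 51.1 = 57.3

57.3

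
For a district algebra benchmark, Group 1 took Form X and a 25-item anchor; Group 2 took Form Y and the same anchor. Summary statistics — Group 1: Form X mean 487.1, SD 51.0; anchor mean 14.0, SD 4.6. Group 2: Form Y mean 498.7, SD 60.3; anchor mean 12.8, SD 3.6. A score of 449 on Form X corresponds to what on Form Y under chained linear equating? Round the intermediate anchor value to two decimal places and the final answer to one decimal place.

Form X → anchor (Group 1): v = (4.6/51.0)(449 − 487.1) + 14.0 = 10.56
anchor → Form Y (Group 2): y = (60.3/3.6)(10.56 − 12.8) + 498.7 = 461.2

461.2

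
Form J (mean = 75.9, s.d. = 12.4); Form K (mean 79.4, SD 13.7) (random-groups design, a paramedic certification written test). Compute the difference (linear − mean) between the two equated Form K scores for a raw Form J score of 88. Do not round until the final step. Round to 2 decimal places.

Mean-equated: 88 + (79.4 − 75.9) = 91.50
Linear-equated: (13.7/12.4)(88 − 75.9) + 79.4 = 92.769
Difference = 92.769 − 91.50 = 1.27

1.27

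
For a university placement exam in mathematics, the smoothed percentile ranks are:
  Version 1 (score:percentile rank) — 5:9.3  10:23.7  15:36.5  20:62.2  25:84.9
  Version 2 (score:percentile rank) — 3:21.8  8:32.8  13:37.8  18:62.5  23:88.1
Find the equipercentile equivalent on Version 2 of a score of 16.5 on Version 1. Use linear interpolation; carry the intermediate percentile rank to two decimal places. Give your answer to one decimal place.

14.3

PR of 16.5 on Version 1: 36.5 + (16.5 − 15)/(20 − 15) × (62.2 − 36.5) = 44.21
On Version 2, PR 44.21 falls between score 13 (PR 37.8) and 18 (PR 62.5).
Interpolate: 13 + (44.21 − 37.8)/(62.5 − 37.8) × (18 − 13) = 14.3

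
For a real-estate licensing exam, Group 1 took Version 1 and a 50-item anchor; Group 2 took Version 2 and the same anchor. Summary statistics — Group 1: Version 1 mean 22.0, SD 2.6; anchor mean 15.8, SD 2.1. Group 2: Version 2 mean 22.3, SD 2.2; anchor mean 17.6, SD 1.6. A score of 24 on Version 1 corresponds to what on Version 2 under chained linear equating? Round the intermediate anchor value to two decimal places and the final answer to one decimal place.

Version 1 → anchor (Group 1): v = (2.1/2.6)(24 − 22.0) + 15.8 = 17.42
anchor → Version 2 (Group 2): y = (2.2/1.6)(17.42 − 17.6) + 22.3 = 22.1

22.1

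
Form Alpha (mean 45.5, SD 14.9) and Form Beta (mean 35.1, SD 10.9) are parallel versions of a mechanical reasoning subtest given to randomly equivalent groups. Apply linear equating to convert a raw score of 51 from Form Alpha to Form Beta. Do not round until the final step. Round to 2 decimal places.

Linear equating: y = (SD_Y/SD_X)(x − M_X) + M_Y
y = (10.9/14.9)(51 − 45.5) + 35.1
y = 0.731544 × 5.5 + 35.1 = 4.0235 + 35.1 = 39.12

39.12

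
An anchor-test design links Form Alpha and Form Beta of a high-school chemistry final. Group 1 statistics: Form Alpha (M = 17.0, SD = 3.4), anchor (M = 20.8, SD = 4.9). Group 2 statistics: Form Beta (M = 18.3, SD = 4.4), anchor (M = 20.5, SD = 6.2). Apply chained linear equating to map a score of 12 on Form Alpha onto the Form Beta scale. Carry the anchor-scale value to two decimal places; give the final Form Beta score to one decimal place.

Form Alpha → anchor (Group 1): v = (4.9/3.4)(12 − 17.0) + 20.8 = 13.59
anchor → Form Beta (Group 2): y = (4.4/6.2)(13.59 − 20.5) + 18.3 = 13.4

13.4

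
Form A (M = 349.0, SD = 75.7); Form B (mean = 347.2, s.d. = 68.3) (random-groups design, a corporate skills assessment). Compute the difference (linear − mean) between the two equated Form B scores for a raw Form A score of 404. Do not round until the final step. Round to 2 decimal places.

-5.38

Mean-equated: 404 + (347.2 − 349.0) = 402.20
Linear-equated: (68.3/75.7)(404 − 349.0) + 347.2 = 396.824
Difference = 396.824 − 402.20 = -5.38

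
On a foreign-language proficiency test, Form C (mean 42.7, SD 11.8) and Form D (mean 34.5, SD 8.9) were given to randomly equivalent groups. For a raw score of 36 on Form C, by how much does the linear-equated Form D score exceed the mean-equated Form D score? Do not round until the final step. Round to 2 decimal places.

Mean-equated: 36 + (34.5 − 42.7) = 27.80
Linear-equated: (8.9/11.8)(36 − 42.7) + 34.5 = 29.447
Difference = 29.447 − 27.80 = 1.65

1.65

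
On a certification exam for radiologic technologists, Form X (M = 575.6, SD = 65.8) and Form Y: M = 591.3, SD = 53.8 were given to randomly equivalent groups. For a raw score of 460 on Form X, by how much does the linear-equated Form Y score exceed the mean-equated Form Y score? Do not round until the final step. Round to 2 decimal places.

Mean-equated: 460 + (591.3 − 575.6) = 475.70
Linear-equated: (53.8/65.8)(460 − 575.6) + 591.3 = 496.782
Difference = 496.782 − 475.70 = 21.08

21.08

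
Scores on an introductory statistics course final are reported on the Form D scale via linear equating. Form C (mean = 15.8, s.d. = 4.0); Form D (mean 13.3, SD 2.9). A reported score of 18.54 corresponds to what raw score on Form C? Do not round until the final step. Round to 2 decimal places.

23.03

Invert y = (SD_Y/SD_X)(x − M_X) + M_Y:
x = (SD_X/SD_Y)(y − M_Y) + M_X = (4.0/2.9)(18.54 − 13.3) + 15.8
x = 1.379310 × 5.240 + 15.8 = 23.03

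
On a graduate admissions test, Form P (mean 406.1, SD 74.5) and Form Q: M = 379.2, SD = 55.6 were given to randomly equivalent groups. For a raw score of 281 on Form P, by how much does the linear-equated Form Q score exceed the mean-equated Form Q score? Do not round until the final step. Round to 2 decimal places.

Mean-equated: 281 + (379.2 − 406.1) = 254.10
Linear-equated: (55.6/74.5)(281 − 406.1) + 379.2 = 285.837
Difference = 285.837 − 254.10 = 31.74

31.74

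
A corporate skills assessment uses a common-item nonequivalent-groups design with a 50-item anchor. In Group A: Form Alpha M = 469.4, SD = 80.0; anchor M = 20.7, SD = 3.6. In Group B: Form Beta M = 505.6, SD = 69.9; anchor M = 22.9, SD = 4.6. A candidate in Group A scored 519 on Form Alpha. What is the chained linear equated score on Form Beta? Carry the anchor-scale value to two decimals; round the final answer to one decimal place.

506.1

Form Alpha → anchor (Group A): v = (3.6/80.0)(519 − 469.4) + 20.7 = 22.93
anchor → Form Beta (Group B): y = (69.9/4.6)(22.93 − 22.9) + 505.6 = 506.1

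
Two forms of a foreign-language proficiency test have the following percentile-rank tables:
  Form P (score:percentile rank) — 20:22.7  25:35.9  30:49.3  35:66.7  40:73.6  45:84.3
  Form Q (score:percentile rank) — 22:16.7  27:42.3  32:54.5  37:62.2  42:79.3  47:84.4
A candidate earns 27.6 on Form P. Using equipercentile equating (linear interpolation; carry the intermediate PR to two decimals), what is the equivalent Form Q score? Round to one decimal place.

27.2

PR of 27.6 on Form P: 35.9 + (27.6 − 25)/(30 − 25) × (49.3 − 35.9) = 42.87
On Form Q, PR 42.87 falls between score 27 (PR 42.3) and 32 (PR 54.5).
Interpolate: 27 + (42.87 − 42.3)/(54.5 − 42.3) × (32 − 27) = 27.2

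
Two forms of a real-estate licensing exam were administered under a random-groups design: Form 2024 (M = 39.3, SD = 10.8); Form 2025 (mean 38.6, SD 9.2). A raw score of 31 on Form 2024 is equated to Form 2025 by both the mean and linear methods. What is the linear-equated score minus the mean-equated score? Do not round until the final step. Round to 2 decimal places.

Mean-equated: 31 + (38.6 − 39.3) = 30.30
Linear-equated: (9.2/10.8)(31 − 39.3) + 38.6 = 31.530
Difference = 31.530 − 30.30 = 1.23

1.23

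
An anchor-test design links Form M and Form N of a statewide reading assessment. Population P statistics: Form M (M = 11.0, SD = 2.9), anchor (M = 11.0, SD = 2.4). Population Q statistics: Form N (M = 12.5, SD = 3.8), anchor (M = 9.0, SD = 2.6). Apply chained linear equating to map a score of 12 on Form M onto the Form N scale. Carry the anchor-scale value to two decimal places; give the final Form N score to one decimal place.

16.6

Form M → anchor (Population P): v = (2.4/2.9)(12 − 11.0) + 11.0 = 11.83
anchor → Form N (Population Q): y = (3.8/2.6)(11.83 − 9.0) + 12.5 = 16.6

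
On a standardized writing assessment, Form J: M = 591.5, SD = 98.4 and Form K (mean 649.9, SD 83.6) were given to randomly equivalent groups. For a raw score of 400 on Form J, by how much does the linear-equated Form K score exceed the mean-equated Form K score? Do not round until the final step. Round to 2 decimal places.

28.80

Mean-equated: 400 + (649.9 − 591.5) = 458.40
Linear-equated: (83.6/98.4)(400 − 591.5) + 649.9 = 487.203
Difference = 487.203 − 458.40 = 28.80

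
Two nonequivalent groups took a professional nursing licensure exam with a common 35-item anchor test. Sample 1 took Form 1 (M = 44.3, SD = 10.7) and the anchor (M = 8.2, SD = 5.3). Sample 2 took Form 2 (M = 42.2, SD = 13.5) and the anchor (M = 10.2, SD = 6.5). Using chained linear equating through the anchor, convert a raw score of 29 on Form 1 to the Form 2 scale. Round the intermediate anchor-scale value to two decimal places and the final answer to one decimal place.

22.3

Form 1 → anchor (Sample 1): v = (5.3/10.7)(29 − 44.3) + 8.2 = 0.62
anchor → Form 2 (Sample 2): y = (13.5/6.5)(0.62 − 10.2) + 42.2 = 22.3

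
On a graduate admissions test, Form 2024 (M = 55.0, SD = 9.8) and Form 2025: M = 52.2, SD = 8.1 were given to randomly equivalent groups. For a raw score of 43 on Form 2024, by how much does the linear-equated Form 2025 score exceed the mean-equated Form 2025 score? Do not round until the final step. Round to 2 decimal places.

2.08

Mean-equated: 43 + (52.2 − 55.0) = 40.20
Linear-equated: (8.1/9.8)(43 − 55.0) + 52.2 = 42.282
Difference = 42.282 − 40.20 = 2.08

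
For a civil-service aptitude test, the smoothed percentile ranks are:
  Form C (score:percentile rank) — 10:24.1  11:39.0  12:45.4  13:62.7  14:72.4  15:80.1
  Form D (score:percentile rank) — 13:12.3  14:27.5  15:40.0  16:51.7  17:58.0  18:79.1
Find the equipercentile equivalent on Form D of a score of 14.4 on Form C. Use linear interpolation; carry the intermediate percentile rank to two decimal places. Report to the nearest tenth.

PR of 14.4 on Form C: 72.4 + (14.4 − 14)/(15 − 14) × (80.1 − 72.4) = 75.48
On Form D, PR 75.48 falls between score 17 (PR 58.0) and 18 (PR 79.1).
Interpolate: 17 + (75.48 − 58.0)/(79.1 − 58.0) × (18 − 17) = 17.8

17.8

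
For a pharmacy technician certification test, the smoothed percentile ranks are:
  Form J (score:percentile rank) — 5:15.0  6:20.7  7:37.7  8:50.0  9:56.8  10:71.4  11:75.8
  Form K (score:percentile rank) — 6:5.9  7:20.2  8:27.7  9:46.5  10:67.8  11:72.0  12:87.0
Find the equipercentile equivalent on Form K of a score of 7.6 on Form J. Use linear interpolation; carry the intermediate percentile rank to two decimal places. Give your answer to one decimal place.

8.9

PR of 7.6 on Form J: 37.7 + (7.6 − 7)/(8 − 7) × (50.0 − 37.7) = 45.08
On Form K, PR 45.08 falls between score 8 (PR 27.7) and 9 (PR 46.5).
Interpolate: 8 + (45.08 − 27.7)/(46.5 − 27.7) × (9 − 8) = 8.9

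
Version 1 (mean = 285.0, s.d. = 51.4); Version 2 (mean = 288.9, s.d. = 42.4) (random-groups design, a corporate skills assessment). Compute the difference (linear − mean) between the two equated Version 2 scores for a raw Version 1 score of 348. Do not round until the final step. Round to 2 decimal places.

Mean-equated: 348 + (288.9 − 285.0) = 351.90
Linear-equated: (42.4/51.4)(348 − 285.0) + 288.9 = 340.869
Difference = 340.869 − 351.90 = -11.03

-11.03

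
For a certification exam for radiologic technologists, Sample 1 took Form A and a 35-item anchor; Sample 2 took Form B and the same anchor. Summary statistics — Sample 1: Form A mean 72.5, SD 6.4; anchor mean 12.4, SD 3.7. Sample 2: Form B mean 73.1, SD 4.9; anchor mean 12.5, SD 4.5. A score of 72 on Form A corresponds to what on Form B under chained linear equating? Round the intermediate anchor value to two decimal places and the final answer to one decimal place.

72.7

Form A → anchor (Sample 1): v = (3.7/6.4)(72 − 72.5) + 12.4 = 12.11
anchor → Form B (Sample 2): y = (4.9/4.5)(12.11 − 12.5) + 73.1 = 72.7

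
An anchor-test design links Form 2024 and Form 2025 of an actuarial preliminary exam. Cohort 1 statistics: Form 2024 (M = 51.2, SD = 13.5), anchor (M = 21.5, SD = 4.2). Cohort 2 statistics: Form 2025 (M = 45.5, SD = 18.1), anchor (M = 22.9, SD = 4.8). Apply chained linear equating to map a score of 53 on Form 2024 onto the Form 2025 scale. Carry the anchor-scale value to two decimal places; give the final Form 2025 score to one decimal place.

Form 2024 → anchor (Cohort 1): v = (4.2/13.5)(53 − 51.2) + 21.5 = 22.06
anchor → Form 2025 (Cohort 2): y = (18.1/4.8)(22.06 − 22.9) + 45.5 = 42.3

42.3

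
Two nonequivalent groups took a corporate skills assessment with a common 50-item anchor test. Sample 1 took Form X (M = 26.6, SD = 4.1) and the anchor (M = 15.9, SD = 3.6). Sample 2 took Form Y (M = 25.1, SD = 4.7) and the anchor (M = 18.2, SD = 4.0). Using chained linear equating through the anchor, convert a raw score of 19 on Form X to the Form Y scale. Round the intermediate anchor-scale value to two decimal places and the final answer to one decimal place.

14.6

Form X → anchor (Sample 1): v = (3.6/4.1)(19 − 26.6) + 15.9 = 9.23
anchor → Form Y (Sample 2): y = (4.7/4.0)(9.23 − 18.2) + 25.1 = 14.6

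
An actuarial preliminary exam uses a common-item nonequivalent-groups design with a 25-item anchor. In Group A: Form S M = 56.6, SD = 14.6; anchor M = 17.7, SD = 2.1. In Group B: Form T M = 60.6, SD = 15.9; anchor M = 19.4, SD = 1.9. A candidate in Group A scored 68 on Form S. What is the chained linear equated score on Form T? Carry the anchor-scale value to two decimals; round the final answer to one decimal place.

Form S → anchor (Group A): v = (2.1/14.6)(68 − 56.6) + 17.7 = 19.34
anchor → Form T (Group B): y = (15.9/1.9)(19.34 − 19.4) + 60.6 = 60.1

60.1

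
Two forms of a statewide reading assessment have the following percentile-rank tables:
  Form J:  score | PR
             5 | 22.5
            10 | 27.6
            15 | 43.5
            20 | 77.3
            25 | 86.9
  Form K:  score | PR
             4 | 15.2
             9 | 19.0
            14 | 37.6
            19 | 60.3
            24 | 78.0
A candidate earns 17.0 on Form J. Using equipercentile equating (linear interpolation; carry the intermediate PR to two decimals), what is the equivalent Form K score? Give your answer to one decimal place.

PR of 17.0 on Form J: 43.5 + (17.0 − 15)/(20 − 15) × (77.3 − 43.5) = 57.02
On Form K, PR 57.02 falls between score 14 (PR 37.6) and 19 (PR 60.3).
Interpolate: 14 + (57.02 − 37.6)/(60.3 − 37.6) × (19 − 14) = 18.3

18.3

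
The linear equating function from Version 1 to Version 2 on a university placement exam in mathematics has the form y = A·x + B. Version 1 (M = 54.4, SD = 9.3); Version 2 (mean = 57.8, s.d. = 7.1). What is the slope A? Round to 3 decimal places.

0.763

A = SD_Y / SD_X = 7.1 / 9.3 = 0.763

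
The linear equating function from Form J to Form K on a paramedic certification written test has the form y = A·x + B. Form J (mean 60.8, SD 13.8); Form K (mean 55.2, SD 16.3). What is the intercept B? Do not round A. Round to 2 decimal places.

A = SD_Y / SD_X = 16.3 / 13.8 = 1.181159
B = M_Y − A·M_X = 55.2 − 1.181159 × 60.8 = -16.61

-16.61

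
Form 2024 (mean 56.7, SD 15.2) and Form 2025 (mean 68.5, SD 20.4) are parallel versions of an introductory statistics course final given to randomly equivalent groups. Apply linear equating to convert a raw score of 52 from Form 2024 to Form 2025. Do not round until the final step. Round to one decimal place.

62.2

Linear equating: y = (SD_Y/SD_X)(x − M_X) + M_Y
y = (20.4/15.2)(52 − 56.7) + 68.5
y = 1.342105 × -4.7 + 68.5 = -6.3079 + 68.5 = 62.2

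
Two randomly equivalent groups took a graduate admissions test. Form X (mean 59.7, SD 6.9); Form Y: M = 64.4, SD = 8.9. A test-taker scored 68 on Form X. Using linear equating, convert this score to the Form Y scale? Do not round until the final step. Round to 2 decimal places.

Linear equating: y = (SD_Y/SD_X)(x − M_X) + M_Y
y = (8.9/6.9)(68 − 59.7) + 64.4
y = 1.289855 × 8.3 + 64.4 = 10.7058 + 64.4 = 75.11

75.11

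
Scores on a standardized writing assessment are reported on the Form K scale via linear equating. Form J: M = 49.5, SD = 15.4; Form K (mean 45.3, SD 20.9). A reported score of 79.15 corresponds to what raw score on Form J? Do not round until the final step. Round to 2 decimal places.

Invert y = (SD_Y/SD_X)(x − M_X) + M_Y:
x = (SD_X/SD_Y)(y − M_Y) + M_X = (15.4/20.9)(79.15 − 45.3) + 49.5
x = 0.736842 × 33.850 + 49.5 = 74.44

74.44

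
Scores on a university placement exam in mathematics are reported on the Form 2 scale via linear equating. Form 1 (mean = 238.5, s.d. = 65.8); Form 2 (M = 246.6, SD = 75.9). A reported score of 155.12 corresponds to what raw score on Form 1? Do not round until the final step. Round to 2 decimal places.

159.19

Invert y = (SD_Y/SD_X)(x − M_X) + M_Y:
x = (SD_X/SD_Y)(y − M_Y) + M_X = (65.8/75.9)(155.12 − 246.6) + 238.5
x = 0.866930 × -91.480 + 238.5 = 159.19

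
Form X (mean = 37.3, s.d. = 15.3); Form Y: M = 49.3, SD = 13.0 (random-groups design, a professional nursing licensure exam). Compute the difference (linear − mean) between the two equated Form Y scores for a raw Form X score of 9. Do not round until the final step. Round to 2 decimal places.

Mean-equated: 9 + (49.3 − 37.3) = 21.00
Linear-equated: (13.0/15.3)(9 − 37.3) + 49.3 = 25.254
Difference = 25.254 − 21.00 = 4.25

4.25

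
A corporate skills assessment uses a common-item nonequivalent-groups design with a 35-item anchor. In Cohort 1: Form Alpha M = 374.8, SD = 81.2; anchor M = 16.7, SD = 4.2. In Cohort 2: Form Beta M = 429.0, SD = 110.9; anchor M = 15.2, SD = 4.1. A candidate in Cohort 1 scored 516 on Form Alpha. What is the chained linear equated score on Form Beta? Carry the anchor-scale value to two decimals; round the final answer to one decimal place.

667.0

Form Alpha → anchor (Cohort 1): v = (4.2/81.2)(516 − 374.8) + 16.7 = 24.00
anchor → Form Beta (Cohort 2): y = (110.9/4.1)(24.00 − 15.2) + 429.0 = 667.0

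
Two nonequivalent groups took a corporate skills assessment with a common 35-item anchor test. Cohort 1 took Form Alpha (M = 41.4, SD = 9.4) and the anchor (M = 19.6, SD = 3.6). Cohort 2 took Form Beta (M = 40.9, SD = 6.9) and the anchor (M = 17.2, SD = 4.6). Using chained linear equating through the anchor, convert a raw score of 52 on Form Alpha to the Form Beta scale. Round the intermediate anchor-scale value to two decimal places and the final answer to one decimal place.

50.6

Form Alpha → anchor (Cohort 1): v = (3.6/9.4)(52 − 41.4) + 19.6 = 23.66
anchor → Form Beta (Cohort 2): y = (6.9/4.6)(23.66 − 17.2) + 40.9 = 50.6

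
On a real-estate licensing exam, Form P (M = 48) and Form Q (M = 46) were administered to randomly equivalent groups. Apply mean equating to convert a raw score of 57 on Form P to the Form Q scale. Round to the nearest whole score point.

55

Mean equating: y = x + (M_Y − M_X) = 57 + (46 − 48) = 55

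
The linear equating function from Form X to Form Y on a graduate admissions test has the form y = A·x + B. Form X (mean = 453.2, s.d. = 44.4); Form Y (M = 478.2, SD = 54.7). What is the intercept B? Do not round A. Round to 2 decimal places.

A = SD_Y / SD_X = 54.7 / 44.4 = 1.231982
B = M_Y − A·M_X = 478.2 − 1.231982 × 453.2 = -80.13

-80.13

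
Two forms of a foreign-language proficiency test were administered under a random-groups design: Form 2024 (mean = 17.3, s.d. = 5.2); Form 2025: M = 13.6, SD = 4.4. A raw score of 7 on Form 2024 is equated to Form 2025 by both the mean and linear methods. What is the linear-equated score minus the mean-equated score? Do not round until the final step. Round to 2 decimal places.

1.58

Mean-equated: 7 + (13.6 − 17.3) = 3.30
Linear-equated: (4.4/5.2)(7 − 17.3) + 13.6 = 4.885
Difference = 4.885 − 3.30 = 1.58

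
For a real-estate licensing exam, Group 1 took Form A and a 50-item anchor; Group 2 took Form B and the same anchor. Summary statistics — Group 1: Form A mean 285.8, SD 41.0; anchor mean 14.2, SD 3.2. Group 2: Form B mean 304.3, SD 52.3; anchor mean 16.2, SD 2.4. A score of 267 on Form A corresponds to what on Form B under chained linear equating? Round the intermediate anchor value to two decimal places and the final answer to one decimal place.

Form A → anchor (Group 1): v = (3.2/41.0)(267 − 285.8) + 14.2 = 12.73
anchor → Form B (Group 2): y = (52.3/2.4)(12.73 − 16.2) + 304.3 = 228.7

228.7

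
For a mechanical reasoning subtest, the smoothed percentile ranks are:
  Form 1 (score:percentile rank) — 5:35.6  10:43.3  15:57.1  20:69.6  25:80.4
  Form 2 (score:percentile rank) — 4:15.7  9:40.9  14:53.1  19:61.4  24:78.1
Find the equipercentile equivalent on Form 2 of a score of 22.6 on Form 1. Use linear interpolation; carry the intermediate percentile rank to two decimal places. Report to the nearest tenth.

23.1

PR of 22.6 on Form 1: 69.6 + (22.6 − 20)/(25 − 20) × (80.4 − 69.6) = 75.22
On Form 2, PR 75.22 falls between score 19 (PR 61.4) and 24 (PR 78.1).
Interpolate: 19 + (75.22 − 61.4)/(78.1 − 61.4) × (24 − 19) = 23.1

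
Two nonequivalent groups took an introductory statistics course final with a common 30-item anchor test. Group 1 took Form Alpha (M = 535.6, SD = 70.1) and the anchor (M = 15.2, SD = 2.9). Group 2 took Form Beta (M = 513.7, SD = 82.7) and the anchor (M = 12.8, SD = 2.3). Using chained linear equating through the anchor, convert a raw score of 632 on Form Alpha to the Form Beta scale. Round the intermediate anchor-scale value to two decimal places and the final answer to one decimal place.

Form Alpha → anchor (Group 1): v = (2.9/70.1)(632 − 535.6) + 15.2 = 19.19
anchor → Form Beta (Group 2): y = (82.7/2.3)(19.19 − 12.8) + 513.7 = 743.5

743.5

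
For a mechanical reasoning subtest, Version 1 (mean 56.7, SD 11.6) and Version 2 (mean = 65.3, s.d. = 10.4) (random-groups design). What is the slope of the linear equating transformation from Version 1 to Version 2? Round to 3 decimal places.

0.897

A = SD_Y / SD_X = 10.4 / 11.6 = 0.897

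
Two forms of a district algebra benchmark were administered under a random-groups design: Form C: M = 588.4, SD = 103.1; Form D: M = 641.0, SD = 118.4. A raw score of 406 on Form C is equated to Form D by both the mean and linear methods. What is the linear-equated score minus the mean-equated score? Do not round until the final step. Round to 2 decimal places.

Mean-equated: 406 + (641.0 − 588.4) = 458.60
Linear-equated: (118.4/103.1)(406 − 588.4) + 641.0 = 431.532
Difference = 431.532 − 458.60 = -27.07

-27.07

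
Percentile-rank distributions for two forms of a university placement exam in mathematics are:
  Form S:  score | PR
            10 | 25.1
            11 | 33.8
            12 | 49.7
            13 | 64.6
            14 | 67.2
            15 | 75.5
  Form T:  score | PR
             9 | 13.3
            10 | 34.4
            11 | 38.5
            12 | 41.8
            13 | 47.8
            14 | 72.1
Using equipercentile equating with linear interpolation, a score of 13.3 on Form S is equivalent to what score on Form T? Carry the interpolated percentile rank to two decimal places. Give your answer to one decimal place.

PR of 13.3 on Form S: 64.6 + (13.3 − 13)/(14 − 13) × (67.2 − 64.6) = 65.38
On Form T, PR 65.38 falls between score 13 (PR 47.8) and 14 (PR 72.1).
Interpolate: 13 + (65.38 − 47.8)/(72.1 − 47.8) × (14 − 13) = 13.7

13.7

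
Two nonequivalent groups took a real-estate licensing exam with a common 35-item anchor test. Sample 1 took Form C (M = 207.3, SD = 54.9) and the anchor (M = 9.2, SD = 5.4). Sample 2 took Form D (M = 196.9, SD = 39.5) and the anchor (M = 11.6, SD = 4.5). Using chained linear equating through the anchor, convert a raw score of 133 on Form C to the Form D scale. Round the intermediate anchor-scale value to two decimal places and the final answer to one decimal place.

111.7

Form C → anchor (Sample 1): v = (5.4/54.9)(133 − 207.3) + 9.2 = 1.89
anchor → Form D (Sample 2): y = (39.5/4.5)(1.89 − 11.6) + 196.9 = 111.7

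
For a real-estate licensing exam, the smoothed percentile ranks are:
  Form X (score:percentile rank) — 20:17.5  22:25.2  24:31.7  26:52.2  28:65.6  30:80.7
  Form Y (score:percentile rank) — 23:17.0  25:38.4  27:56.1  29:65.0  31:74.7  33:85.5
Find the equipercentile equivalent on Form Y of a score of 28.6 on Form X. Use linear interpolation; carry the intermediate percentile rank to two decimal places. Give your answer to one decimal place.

30.1

PR of 28.6 on Form X: 65.6 + (28.6 − 28)/(30 − 28) × (80.7 − 65.6) = 70.13
On Form Y, PR 70.13 falls between score 29 (PR 65.0) and 31 (PR 74.7).
Interpolate: 29 + (70.13 − 65.0)/(74.7 − 65.0) × (31 − 29) = 30.1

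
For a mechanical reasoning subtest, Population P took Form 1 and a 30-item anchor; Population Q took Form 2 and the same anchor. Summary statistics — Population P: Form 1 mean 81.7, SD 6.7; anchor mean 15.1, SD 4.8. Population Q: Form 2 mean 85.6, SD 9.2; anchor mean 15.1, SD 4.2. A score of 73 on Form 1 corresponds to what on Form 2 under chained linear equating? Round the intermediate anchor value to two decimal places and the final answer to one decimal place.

72.0

Form 1 → anchor (Population P): v = (4.8/6.7)(73 − 81.7) + 15.1 = 8.87
anchor → Form 2 (Population Q): y = (9.2/4.2)(8.87 − 15.1) + 85.6 = 72.0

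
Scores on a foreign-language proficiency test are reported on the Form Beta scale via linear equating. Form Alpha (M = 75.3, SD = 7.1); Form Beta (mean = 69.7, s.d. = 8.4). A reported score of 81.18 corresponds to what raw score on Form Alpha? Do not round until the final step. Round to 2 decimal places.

85.00

Invert y = (SD_Y/SD_X)(x − M_X) + M_Y:
x = (SD_X/SD_Y)(y − M_Y) + M_X = (7.1/8.4)(81.18 − 69.7) + 75.3
x = 0.845238 × 11.480 + 75.3 = 85.00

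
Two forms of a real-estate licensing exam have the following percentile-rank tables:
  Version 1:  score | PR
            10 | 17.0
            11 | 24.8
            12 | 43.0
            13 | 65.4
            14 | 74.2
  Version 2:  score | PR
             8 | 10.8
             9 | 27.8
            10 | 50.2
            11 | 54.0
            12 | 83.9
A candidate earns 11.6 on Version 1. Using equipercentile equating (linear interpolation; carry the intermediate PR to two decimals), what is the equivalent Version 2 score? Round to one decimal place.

9.4

PR of 11.6 on Version 1: 24.8 + (11.6 − 11)/(12 − 11) × (43.0 − 24.8) = 35.72
On Version 2, PR 35.72 falls between score 9 (PR 27.8) and 10 (PR 50.2).
Interpolate: 9 + (35.72 − 27.8)/(50.2 − 27.8) × (10 − 9) = 9.4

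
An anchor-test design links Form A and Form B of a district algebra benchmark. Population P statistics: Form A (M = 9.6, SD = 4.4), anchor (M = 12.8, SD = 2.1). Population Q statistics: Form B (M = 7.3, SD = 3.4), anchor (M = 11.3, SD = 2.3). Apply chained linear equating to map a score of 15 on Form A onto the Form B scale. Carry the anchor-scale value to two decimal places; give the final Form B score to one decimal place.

Form A → anchor (Population P): v = (2.1/4.4)(15 − 9.6) + 12.8 = 15.38
anchor → Form B (Population Q): y = (3.4/2.3)(15.38 − 11.3) + 7.3 = 13.3

13.3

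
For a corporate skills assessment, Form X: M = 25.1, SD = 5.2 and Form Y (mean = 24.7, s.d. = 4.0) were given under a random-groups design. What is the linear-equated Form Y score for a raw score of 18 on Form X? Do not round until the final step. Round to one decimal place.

Linear equating: y = (SD_Y/SD_X)(x − M_X) + M_Y
y = (4.0/5.2)(18 − 25.1) + 24.7
y = 0.769231 × -7.1 + 24.7 = -5.4615 + 24.7 = 19.2

19.2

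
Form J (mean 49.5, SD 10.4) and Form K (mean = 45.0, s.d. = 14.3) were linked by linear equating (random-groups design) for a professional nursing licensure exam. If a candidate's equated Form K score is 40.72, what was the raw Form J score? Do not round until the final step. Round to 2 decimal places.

46.39

Invert y = (SD_Y/SD_X)(x − M_X) + M_Y:
x = (SD_X/SD_Y)(y − M_Y) + M_X = (10.4/14.3)(40.72 − 45.0) + 49.5
x = 0.727273 × -4.280 + 49.5 = 46.39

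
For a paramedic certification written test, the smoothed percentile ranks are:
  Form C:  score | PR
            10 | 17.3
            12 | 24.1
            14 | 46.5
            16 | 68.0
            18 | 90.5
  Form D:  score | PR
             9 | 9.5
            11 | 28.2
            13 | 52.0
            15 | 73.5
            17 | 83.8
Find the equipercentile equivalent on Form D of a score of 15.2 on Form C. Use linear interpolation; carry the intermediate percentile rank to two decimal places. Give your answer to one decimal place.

13.7

PR of 15.2 on Form C: 46.5 + (15.2 − 14)/(16 − 14) × (68.0 − 46.5) = 59.40
On Form D, PR 59.40 falls between score 13 (PR 52.0) and 15 (PR 73.5).
Interpolate: 13 + (59.40 − 52.0)/(73.5 − 52.0) × (15 − 13) = 13.7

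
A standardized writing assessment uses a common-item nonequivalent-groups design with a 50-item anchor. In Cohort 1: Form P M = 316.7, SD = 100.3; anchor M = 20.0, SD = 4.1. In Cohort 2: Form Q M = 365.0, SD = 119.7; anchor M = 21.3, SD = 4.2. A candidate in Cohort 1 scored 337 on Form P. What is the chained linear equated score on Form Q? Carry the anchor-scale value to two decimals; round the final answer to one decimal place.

351.6

Form P → anchor (Cohort 1): v = (4.1/100.3)(337 − 316.7) + 20.0 = 20.83
anchor → Form Q (Cohort 2): y = (119.7/4.2)(20.83 − 21.3) + 365.0 = 351.6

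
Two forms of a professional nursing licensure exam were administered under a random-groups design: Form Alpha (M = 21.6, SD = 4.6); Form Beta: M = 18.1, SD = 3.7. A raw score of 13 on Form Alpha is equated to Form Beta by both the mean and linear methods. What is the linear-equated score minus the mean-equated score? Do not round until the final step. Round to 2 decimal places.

1.68

Mean-equated: 13 + (18.1 − 21.6) = 9.50
Linear-equated: (3.7/4.6)(13 − 21.6) + 18.1 = 11.183
Difference = 11.183 − 9.50 = 1.68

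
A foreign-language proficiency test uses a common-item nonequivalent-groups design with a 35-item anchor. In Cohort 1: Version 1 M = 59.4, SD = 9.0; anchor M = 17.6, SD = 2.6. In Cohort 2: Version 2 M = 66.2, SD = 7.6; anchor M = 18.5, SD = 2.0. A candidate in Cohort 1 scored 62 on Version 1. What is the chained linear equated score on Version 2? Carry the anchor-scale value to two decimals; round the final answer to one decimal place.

65.6

Version 1 → anchor (Cohort 1): v = (2.6/9.0)(62 − 59.4) + 17.6 = 18.35
anchor → Version 2 (Cohort 2): y = (7.6/2.0)(18.35 − 18.5) + 66.2 = 65.6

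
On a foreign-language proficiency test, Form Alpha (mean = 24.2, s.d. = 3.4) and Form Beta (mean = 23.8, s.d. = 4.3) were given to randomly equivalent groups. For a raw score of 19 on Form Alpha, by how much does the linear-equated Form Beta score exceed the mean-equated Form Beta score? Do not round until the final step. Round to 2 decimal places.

Mean-equated: 19 + (23.8 − 24.2) = 18.60
Linear-equated: (4.3/3.4)(19 − 24.2) + 23.8 = 17.224
Difference = 17.224 − 18.60 = -1.38

-1.38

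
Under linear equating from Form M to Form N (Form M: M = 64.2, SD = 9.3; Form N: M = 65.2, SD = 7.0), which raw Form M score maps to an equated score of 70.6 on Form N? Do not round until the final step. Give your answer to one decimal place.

71.4

Invert y = (SD_Y/SD_X)(x − M_X) + M_Y:
x = (SD_X/SD_Y)(y − M_Y) + M_X = (9.3/7.0)(70.6 − 65.2) + 64.2
x = 1.328571 × 5.400 + 64.2 = 71.4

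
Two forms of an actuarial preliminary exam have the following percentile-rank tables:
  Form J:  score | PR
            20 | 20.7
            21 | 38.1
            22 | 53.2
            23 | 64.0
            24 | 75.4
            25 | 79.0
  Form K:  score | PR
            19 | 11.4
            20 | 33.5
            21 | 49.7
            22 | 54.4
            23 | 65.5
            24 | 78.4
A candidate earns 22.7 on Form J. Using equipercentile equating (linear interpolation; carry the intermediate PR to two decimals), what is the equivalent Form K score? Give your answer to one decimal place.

PR of 22.7 on Form J: 53.2 + (22.7 − 22)/(23 − 22) × (64.0 − 53.2) = 60.76
On Form K, PR 60.76 falls between score 22 (PR 54.4) and 23 (PR 65.5).
Interpolate: 22 + (60.76 − 54.4)/(65.5 − 54.4) × (23 − 22) = 22.6

22.6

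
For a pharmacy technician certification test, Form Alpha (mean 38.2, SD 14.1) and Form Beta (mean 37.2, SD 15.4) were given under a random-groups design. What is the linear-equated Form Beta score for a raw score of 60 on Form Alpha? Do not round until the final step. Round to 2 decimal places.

Linear equating: y = (SD_Y/SD_X)(x − M_X) + M_Y
y = (15.4/14.1)(60 − 38.2) + 37.2
y = 1.092199 × 21.8 + 37.2 = 23.8099 + 37.2 = 61.01

61.01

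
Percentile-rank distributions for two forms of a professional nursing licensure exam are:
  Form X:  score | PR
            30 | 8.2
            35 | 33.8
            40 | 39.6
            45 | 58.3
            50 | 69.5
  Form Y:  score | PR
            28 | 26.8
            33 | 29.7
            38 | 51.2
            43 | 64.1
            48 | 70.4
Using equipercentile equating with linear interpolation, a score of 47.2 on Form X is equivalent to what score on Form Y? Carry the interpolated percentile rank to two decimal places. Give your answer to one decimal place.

42.7

PR of 47.2 on Form X: 58.3 + (47.2 − 45)/(50 − 45) × (69.5 − 58.3) = 63.23
On Form Y, PR 63.23 falls between score 38 (PR 51.2) and 43 (PR 64.1).
Interpolate: 38 + (63.23 − 51.2)/(64.1 − 51.2) × (43 − 38) = 42.7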